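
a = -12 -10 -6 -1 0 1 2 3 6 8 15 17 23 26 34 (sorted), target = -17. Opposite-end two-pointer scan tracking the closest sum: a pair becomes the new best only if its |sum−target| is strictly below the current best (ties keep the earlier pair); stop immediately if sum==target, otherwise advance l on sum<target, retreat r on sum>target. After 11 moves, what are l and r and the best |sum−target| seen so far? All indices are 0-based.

l=0 r=14: -12+34=22 d=39 *, r--
l=0 r=13: -12+26=14 d=31 *, r--
l=0 r=12: -12+23=11 d=28 *, r--
l=0 r=11: -12+17=5 d=22 *, r--
l=0 r=10: -12+15=3 d=20 *, r--
l=0 r=9: -12+8=-4 d=13 *, r--
l=0 r=8: -12+6=-6 d=11 *, r--
l=0 r=7: -12+3=-9 d=8 *, r--
l=0 r=6: -12+2=-10 d=7 *, r--
l=0 r=5: -12+1=-11 d=6 *, r--
l=0 r=4: -12+0=-12 d=5 *, r--

l=0, r=3, best |Δ|=5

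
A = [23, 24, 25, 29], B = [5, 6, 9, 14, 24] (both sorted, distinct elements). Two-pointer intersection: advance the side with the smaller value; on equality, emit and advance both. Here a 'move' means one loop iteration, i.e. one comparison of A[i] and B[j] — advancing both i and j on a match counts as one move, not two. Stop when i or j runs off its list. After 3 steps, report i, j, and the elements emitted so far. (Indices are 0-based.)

i=0 j=0: 23>5, j++
i=0 j=1: 23>6, j++
i=0 j=2: 23>9, j++

i=0, j=3, emitted=[]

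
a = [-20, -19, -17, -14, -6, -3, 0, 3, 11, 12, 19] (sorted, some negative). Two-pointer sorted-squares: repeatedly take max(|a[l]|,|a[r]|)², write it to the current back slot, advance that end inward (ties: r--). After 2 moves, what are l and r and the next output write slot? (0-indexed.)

l=1, r=9, next write slot=8

l=0 r=10: |-20|>|19| out[10]=400, l++
l=1 r=10: |-19|<=|19| out[9]=361, r--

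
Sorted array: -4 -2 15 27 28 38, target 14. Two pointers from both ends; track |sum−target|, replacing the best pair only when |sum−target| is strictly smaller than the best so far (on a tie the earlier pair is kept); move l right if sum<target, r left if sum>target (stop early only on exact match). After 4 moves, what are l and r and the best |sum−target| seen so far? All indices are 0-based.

l=1, r=2, best |Δ|=3

l=0 r=5: -4+38=34 d=20 *, r--
l=0 r=4: -4+28=24 d=10 *, r--
l=0 r=3: -4+27=23 d=9 *, r--
l=0 r=2: -4+15=11 d=3 *, l++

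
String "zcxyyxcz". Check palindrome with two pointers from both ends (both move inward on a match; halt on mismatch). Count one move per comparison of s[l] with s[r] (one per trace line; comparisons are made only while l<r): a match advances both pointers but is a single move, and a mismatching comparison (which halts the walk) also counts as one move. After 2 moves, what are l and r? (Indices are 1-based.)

l=3, r=6

l=1 r=8: 'z'=='z', l++,r--
l=2 r=7: 'c'=='c', l++,r--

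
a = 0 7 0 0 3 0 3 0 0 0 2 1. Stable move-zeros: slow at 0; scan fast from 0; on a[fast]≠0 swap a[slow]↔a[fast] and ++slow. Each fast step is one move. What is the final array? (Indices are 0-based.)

[7, 3, 3, 2, 1, 0, 0, 0, 0, 0, 0, 0]

slow=0 fast=0: a[fast]=0, fast++
slow=0 fast=1: a[fast]=7≠0 swap→a[0]=7, slow++,fast++
slow=1 fast=2: a[fast]=0, fast++
slow=1 fast=3: a[fast]=0, fast++
slow=1 fast=4: a[fast]=3≠0 swap→a[1]=3, slow++,fast++
slow=2 fast=5: a[fast]=0, fast++
slow=2 fast=6: a[fast]=3≠0 swap→a[2]=3, slow++,fast++
slow=3 fast=7: a[fast]=0, fast++
slow=3 fast=8: a[fast]=0, fast++
slow=3 fast=9: a[fast]=0, fast++
slow=3 fast=10: a[fast]=2≠0 swap→a[3]=2, slow++,fast++
slow=4 fast=11: a[fast]=1≠0 swap→a[4]=1, slow++,fast++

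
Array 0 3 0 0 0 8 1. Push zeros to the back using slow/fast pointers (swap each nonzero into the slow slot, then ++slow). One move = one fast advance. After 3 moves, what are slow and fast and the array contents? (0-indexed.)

slow=1, fast=3, a=[3, 0, 0, 0, 0, 8, 1]

(s=0,f=0) a[fast]=0 → fast++
(s=0,f=1) a[fast]=3≠0 swap→a[0]=3 → slow++,fast++
(s=1,f=2) a[fast]=0 → fast++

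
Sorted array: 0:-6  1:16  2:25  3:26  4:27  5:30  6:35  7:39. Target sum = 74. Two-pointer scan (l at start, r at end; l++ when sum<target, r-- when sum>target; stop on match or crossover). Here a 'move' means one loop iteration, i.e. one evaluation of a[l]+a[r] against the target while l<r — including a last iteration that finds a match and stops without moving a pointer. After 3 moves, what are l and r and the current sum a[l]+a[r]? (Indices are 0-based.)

l=3, r=7, sum=65

[0,7] -6+39=33 <74 → l++
[1,7] 16+39=55 <74 → l++
[2,7] 25+39=64 <74 → l++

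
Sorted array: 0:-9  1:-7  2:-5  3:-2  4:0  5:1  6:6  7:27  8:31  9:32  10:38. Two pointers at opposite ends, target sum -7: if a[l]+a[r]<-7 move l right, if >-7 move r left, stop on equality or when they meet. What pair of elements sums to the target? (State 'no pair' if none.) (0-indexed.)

(-7, 0)

[0,10] -9+38=29 >-7 → r--
[0,9] -9+32=23 >-7 → r--
[0,8] -9+31=22 >-7 → r--
[0,7] -9+27=18 >-7 → r--
[0,6] -9+6=-3 >-7 → r--
[0,5] -9+1=-8 <-7 → l++
[1,5] -7+1=-6 >-7 → r--
[1,4] -7+0=-7 → found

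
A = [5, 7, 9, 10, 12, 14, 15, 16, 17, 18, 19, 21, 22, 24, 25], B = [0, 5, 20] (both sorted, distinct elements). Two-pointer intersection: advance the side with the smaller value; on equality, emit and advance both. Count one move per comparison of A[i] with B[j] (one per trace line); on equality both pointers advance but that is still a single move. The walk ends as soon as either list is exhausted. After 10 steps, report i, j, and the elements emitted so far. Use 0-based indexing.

[i=0,j=0] 5>0 → j++
[i=0,j=1] 5==5 emit → i++,j++
[i=1,j=2] 7<20 → i++
[i=2,j=2] 9<20 → i++
[i=3,j=2] 10<20 → i++
[i=4,j=2] 12<20 → i++
[i=5,j=2] 14<20 → i++
[i=6,j=2] 15<20 → i++
[i=7,j=2] 16<20 → i++
[i=8,j=2] 17<20 → i++

i=9, j=2, emitted=[5]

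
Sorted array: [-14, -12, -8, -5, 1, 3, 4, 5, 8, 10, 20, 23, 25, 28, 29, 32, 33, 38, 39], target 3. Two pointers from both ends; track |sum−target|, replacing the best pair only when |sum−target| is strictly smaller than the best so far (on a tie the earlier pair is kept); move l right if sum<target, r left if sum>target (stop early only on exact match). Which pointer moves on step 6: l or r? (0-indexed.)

l=0 r=18: -14+39=25 d=22 *, r--
l=0 r=17: -14+38=24 d=21 *, r--
l=0 r=16: -14+33=19 d=16 *, r--
l=0 r=15: -14+32=18 d=15 *, r--
l=0 r=14: -14+29=15 d=12 *, r--
l=0 r=13: -14+28=14 d=11 *, r--

r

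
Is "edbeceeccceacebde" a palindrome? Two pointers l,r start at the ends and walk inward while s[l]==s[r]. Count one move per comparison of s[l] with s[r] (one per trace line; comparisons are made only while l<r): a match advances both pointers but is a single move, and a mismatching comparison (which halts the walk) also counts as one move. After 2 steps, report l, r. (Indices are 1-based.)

l=3, r=15

[1,17] 'e'=='e' → l++,r--
[2,16] 'd'=='d' → l++,r--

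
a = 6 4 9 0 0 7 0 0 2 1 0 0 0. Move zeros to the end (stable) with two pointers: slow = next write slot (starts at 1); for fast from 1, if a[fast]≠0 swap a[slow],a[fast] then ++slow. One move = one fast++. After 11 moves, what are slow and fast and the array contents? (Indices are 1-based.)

(s=1,f=1) a[fast]=6≠0 swap→a[1]=6 → slow++,fast++
(s=2,f=2) a[fast]=4≠0 swap→a[2]=4 → slow++,fast++
(s=3,f=3) a[fast]=9≠0 swap→a[3]=9 → slow++,fast++
(s=4,f=4) a[fast]=0 → fast++
(s=4,f=5) a[fast]=0 → fast++
(s=4,f=6) a[fast]=7≠0 swap→a[4]=7 → slow++,fast++
(s=5,f=7) a[fast]=0 → fast++
(s=5,f=8) a[fast]=0 → fast++
(s=5,f=9) a[fast]=2≠0 swap→a[5]=2 → slow++,fast++
(s=6,f=10) a[fast]=1≠0 swap→a[6]=1 → slow++,fast++
(s=7,f=11) a[fast]=0 → fast++

slow=7, fast=12, a=[6, 4, 9, 7, 2, 1, 0, 0, 0, 0, 0, 0, 0]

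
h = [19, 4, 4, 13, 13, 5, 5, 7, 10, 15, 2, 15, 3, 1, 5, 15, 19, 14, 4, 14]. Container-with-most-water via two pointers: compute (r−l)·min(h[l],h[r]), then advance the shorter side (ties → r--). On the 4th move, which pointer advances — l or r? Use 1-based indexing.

[1,20] min(19,14)*19=266 best=266 * → r--
[1,19] min(19,4)*18=72 best=266 → r--
[1,18] min(19,14)*17=238 best=266 → r--
[1,17] min(19,19)*16=304 best=304 * → r--

r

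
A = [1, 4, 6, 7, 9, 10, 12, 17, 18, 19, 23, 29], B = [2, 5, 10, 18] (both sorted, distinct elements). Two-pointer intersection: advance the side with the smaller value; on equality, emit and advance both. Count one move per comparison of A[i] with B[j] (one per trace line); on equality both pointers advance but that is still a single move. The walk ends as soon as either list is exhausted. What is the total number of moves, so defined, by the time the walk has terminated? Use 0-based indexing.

[i=0,j=0] 1<2 → i++
[i=1,j=0] 4>2 → j++
[i=1,j=1] 4<5 → i++
[i=2,j=1] 6>5 → j++
[i=2,j=2] 6<10 → i++
[i=3,j=2] 7<10 → i++
[i=4,j=2] 9<10 → i++
[i=5,j=2] 10==10 emit → i++,j++
[i=6,j=3] 12<18 → i++
[i=7,j=3] 17<18 → i++
[i=8,j=3] 18==18 emit → i++,j++

11 moves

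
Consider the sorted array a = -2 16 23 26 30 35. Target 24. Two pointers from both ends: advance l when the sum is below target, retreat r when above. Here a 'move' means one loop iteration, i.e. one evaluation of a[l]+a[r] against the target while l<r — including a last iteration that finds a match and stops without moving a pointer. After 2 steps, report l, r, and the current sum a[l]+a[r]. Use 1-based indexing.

l=1 r=6: -2+35=33 >24, r--
l=1 r=5: -2+30=28 >24, r--

l=1, r=4, sum=24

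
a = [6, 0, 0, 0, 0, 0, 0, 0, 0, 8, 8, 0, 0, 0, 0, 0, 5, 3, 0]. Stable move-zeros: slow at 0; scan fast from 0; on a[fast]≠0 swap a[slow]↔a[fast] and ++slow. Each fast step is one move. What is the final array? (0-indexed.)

slow=0 fast=0: a[fast]=6≠0 swap→a[0]=6, slow++,fast++
slow=1 fast=1: a[fast]=0, fast++
slow=1 fast=2: a[fast]=0, fast++
slow=1 fast=3: a[fast]=0, fast++
slow=1 fast=4: a[fast]=0, fast++
slow=1 fast=5: a[fast]=0, fast++
slow=1 fast=6: a[fast]=0, fast++
slow=1 fast=7: a[fast]=0, fast++
slow=1 fast=8: a[fast]=0, fast++
slow=1 fast=9: a[fast]=8≠0 swap→a[1]=8, slow++,fast++
slow=2 fast=10: a[fast]=8≠0 swap→a[2]=8, slow++,fast++
slow=3 fast=11: a[fast]=0, fast++
slow=3 fast=12: a[fast]=0, fast++
slow=3 fast=13: a[fast]=0, fast++
slow=3 fast=14: a[fast]=0, fast++
slow=3 fast=15: a[fast]=0, fast++
slow=3 fast=16: a[fast]=5≠0 swap→a[3]=5, slow++,fast++
slow=4 fast=17: a[fast]=3≠0 swap→a[4]=3, slow++,fast++
slow=5 fast=18: a[fast]=0, fast++

[6, 8, 8, 5, 3, 0, 0, 0, 0, 0, 0, 0, 0, 0, 0, 0, 0, 0, 0]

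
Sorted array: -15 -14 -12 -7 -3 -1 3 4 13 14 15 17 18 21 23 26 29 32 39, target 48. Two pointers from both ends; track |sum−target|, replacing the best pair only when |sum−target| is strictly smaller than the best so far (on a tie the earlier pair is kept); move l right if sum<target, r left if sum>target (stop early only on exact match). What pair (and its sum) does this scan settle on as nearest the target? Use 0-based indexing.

pair (15, 32) with sum 47 (|Δ|=1)

l=0 r=18: -15+39=24 d=24 *, l++
l=1 r=18: -14+39=25 d=23 *, l++
l=2 r=18: -12+39=27 d=21 *, l++
l=3 r=18: -7+39=32 d=16 *, l++
l=4 r=18: -3+39=36 d=12 *, l++
l=5 r=18: -1+39=38 d=10 *, l++
l=6 r=18: 3+39=42 d=6 *, l++
l=7 r=18: 4+39=43 d=5 *, l++
l=8 r=18: 13+39=52 d=4 *, r--
l=8 r=17: 13+32=45 d=3 *, l++
l=9 r=17: 14+32=46 d=2 *, l++
l=10 r=17: 15+32=47 d=1 *, l++
l=11 r=17: 17+32=49 d=1, r--
l=11 r=16: 17+29=46 d=2, l++
l=12 r=16: 18+29=47 d=1, l++
l=13 r=16: 21+29=50 d=2, r--
l=13 r=15: 21+26=47 d=1, l++
l=14 r=15: 23+26=49 d=1, r--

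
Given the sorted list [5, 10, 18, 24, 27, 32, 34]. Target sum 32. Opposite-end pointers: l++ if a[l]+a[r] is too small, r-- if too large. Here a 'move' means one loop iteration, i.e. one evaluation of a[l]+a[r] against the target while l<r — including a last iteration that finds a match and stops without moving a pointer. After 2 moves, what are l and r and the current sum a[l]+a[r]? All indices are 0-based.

l=0, r=4, sum=32

[0,6] 5+34=39 >32 → r--
[0,5] 5+32=37 >32 → r--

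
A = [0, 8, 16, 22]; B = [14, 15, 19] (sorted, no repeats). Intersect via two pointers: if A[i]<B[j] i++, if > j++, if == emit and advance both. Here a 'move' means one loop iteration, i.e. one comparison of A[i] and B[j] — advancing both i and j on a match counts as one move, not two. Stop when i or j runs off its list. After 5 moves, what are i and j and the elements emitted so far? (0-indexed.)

i=0 j=0: 0<14, i++
i=1 j=0: 8<14, i++
i=2 j=0: 16>14, j++
i=2 j=1: 16>15, j++
i=2 j=2: 16<19, i++

i=3, j=2, emitted=[]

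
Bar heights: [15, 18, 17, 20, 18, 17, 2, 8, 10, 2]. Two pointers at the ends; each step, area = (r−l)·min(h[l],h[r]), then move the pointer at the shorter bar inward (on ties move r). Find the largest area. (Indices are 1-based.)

max area = 80

[1,10] min(15,2)*9=18 best=18 * → r--
[1,9] min(15,10)*8=80 best=80 * → r--
[1,8] min(15,8)*7=56 best=80 → r--
[1,7] min(15,2)*6=12 best=80 → r--
[1,6] min(15,17)*5=75 best=80 → l++
[2,6] min(18,17)*4=68 best=80 → r--
[2,5] min(18,18)*3=54 best=80 → r--
[2,4] min(18,20)*2=36 best=80 → l++
[3,4] min(17,20)*1=17 best=80 → l++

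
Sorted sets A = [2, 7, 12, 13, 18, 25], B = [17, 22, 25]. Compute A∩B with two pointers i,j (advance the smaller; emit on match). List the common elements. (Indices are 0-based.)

intersection = [25]

i=0 j=0: 2<17, i++
i=1 j=0: 7<17, i++
i=2 j=0: 12<17, i++
i=3 j=0: 13<17, i++
i=4 j=0: 18>17, j++
i=4 j=1: 18<22, i++
i=5 j=1: 25>22, j++
i=5 j=2: 25==25 emit, i++,j++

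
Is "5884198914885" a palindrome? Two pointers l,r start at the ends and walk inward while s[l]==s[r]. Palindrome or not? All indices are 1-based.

palindrome

l=1 r=13: '5'=='5', l++,r--
l=2 r=12: '8'=='8', l++,r--
l=3 r=11: '8'=='8', l++,r--
l=4 r=10: '4'=='4', l++,r--
l=5 r=9: '1'=='1', l++,r--
l=6 r=8: '9'=='9', l++,r--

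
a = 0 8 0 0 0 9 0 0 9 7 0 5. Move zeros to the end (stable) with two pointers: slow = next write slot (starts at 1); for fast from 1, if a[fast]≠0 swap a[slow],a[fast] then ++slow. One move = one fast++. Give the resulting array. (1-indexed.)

(s=1,f=1) a[fast]=0 → fast++
(s=1,f=2) a[fast]=8≠0 swap→a[1]=8 → slow++,fast++
(s=2,f=3) a[fast]=0 → fast++
(s=2,f=4) a[fast]=0 → fast++
(s=2,f=5) a[fast]=0 → fast++
(s=2,f=6) a[fast]=9≠0 swap→a[2]=9 → slow++,fast++
(s=3,f=7) a[fast]=0 → fast++
(s=3,f=8) a[fast]=0 → fast++
(s=3,f=9) a[fast]=9≠0 swap→a[3]=9 → slow++,fast++
(s=4,f=10) a[fast]=7≠0 swap→a[4]=7 → slow++,fast++
(s=5,f=11) a[fast]=0 → fast++
(s=5,f=12) a[fast]=5≠0 swap→a[5]=5 → slow++,fast++

[8, 9, 9, 7, 5, 0, 0, 0, 0, 0, 0, 0]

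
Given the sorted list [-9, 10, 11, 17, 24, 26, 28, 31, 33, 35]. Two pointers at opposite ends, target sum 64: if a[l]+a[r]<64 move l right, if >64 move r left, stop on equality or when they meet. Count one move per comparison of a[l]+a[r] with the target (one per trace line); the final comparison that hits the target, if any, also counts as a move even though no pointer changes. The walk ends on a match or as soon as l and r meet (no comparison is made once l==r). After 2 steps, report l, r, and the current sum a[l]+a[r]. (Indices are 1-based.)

l=1 r=10: -9+35=26 <64, l++
l=2 r=10: 10+35=45 <64, l++

l=3, r=10, sum=46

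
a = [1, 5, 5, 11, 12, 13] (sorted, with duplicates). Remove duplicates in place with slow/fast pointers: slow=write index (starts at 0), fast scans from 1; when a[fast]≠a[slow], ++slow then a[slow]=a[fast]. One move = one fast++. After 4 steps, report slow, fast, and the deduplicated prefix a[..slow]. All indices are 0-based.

(s=0,f=1) a[fast]=5≠a[slow]=1 write a[1]=5 → slow++,fast++
(s=1,f=2) a[fast]=5=a[slow] dup → fast++
(s=1,f=3) a[fast]=11≠a[slow]=5 write a[2]=11 → slow++,fast++
(s=2,f=4) a[fast]=12≠a[slow]=11 write a[3]=12 → slow++,fast++

slow=3, fast=5, prefix=[1, 5, 11, 12]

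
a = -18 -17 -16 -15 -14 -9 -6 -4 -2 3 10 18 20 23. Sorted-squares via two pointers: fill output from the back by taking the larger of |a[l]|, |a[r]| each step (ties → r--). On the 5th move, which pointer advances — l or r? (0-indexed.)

l

l=0 r=13: |-18|<=|23| out[13]=529, r--
l=0 r=12: |-18|<=|20| out[12]=400, r--
l=0 r=11: |-18|<=|18| out[11]=324, r--
l=0 r=10: |-18|>|10| out[10]=324, l++
l=1 r=10: |-17|>|10| out[9]=289, l++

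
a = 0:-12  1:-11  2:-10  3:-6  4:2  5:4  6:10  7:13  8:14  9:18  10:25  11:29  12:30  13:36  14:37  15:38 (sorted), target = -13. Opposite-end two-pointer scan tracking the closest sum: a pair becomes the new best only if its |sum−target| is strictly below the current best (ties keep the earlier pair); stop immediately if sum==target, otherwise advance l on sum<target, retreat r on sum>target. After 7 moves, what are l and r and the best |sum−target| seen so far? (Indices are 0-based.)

l=0, r=8, best |Δ|=19

l=0 r=15: -12+38=26 d=39 *, r--
l=0 r=14: -12+37=25 d=38 *, r--
l=0 r=13: -12+36=24 d=37 *, r--
l=0 r=12: -12+30=18 d=31 *, r--
l=0 r=11: -12+29=17 d=30 *, r--
l=0 r=10: -12+25=13 d=26 *, r--
l=0 r=9: -12+18=6 d=19 *, r--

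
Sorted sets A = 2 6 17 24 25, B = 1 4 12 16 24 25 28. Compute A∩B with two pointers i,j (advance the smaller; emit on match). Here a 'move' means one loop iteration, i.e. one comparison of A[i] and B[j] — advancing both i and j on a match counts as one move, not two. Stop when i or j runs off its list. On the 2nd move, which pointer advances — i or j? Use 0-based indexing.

[i=0,j=0] 2>1 → j++
[i=0,j=1] 2<4 → i++

i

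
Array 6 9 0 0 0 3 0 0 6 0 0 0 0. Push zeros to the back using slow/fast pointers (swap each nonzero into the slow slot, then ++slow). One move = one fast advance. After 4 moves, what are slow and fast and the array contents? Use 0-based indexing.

slow=2, fast=4, a=[6, 9, 0, 0, 0, 3, 0, 0, 6, 0, 0, 0, 0]

slow=0 fast=0: a[fast]=6≠0 swap→a[0]=6, slow++,fast++
slow=1 fast=1: a[fast]=9≠0 swap→a[1]=9, slow++,fast++
slow=2 fast=2: a[fast]=0, fast++
slow=2 fast=3: a[fast]=0, fast++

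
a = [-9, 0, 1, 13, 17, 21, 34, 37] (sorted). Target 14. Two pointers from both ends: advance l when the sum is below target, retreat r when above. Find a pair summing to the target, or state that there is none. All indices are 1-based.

(1, 13)

l=1 r=8: -9+37=28 >14, r--
l=1 r=7: -9+34=25 >14, r--
l=1 r=6: -9+21=12 <14, l++
l=2 r=6: 0+21=21 >14, r--
l=2 r=5: 0+17=17 >14, r--
l=2 r=4: 0+13=13 <14, l++
l=3 r=4: 1+13=14, found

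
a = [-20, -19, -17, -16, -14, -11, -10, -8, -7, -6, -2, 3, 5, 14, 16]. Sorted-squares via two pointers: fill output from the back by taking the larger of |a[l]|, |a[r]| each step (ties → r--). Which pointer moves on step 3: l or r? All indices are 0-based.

l=0 r=14: |-20|>|16| out[14]=400, l++
l=1 r=14: |-19|>|16| out[13]=361, l++
l=2 r=14: |-17|>|16| out[12]=289, l++

l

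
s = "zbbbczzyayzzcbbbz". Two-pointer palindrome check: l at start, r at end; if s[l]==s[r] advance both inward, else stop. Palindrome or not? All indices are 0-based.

palindrome

l=0 r=16: 'z'=='z', l++,r--
l=1 r=15: 'b'=='b', l++,r--
l=2 r=14: 'b'=='b', l++,r--
l=3 r=13: 'b'=='b', l++,r--
l=4 r=12: 'c'=='c', l++,r--
l=5 r=11: 'z'=='z', l++,r--
l=6 r=10: 'z'=='z', l++,r--
l=7 r=9: 'y'=='y', l++,r--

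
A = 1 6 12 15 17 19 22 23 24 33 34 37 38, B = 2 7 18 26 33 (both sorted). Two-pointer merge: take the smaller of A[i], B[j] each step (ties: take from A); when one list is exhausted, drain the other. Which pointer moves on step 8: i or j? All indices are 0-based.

j

i=0 j=0: A[i]=1<=B[j]=2 take 1, i++
i=1 j=0: A[i]=6>B[j]=2 take 2, j++
i=1 j=1: A[i]=6<=B[j]=7 take 6, i++
i=2 j=1: A[i]=12>B[j]=7 take 7, j++
i=2 j=2: A[i]=12<=B[j]=18 take 12, i++
i=3 j=2: A[i]=15<=B[j]=18 take 15, i++
i=4 j=2: A[i]=17<=B[j]=18 take 17, i++
i=5 j=2: A[i]=19>B[j]=18 take 18, j++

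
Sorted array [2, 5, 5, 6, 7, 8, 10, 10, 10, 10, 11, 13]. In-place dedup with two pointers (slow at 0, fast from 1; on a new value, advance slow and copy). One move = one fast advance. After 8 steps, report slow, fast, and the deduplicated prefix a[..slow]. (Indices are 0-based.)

slow=0 fast=1: a[fast]=5≠a[slow]=2 write a[1]=5, slow++,fast++
slow=1 fast=2: a[fast]=5=a[slow] dup, fast++
slow=1 fast=3: a[fast]=6≠a[slow]=5 write a[2]=6, slow++,fast++
slow=2 fast=4: a[fast]=7≠a[slow]=6 write a[3]=7, slow++,fast++
slow=3 fast=5: a[fast]=8≠a[slow]=7 write a[4]=8, slow++,fast++
slow=4 fast=6: a[fast]=10≠a[slow]=8 write a[5]=10, slow++,fast++
slow=5 fast=7: a[fast]=10=a[slow] dup, fast++
slow=5 fast=8: a[fast]=10=a[slow] dup, fast++

slow=5, fast=9, prefix=[2, 5, 6, 7, 8, 10]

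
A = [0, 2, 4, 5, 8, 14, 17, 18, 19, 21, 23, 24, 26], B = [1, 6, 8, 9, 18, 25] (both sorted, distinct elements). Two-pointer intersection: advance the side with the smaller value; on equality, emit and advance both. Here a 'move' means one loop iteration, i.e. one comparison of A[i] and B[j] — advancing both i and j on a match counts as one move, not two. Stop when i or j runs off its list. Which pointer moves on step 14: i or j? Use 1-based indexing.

i=1 j=1: 0<1, i++
i=2 j=1: 2>1, j++
i=2 j=2: 2<6, i++
i=3 j=2: 4<6, i++
i=4 j=2: 5<6, i++
i=5 j=2: 8>6, j++
i=5 j=3: 8==8 emit, i++,j++
i=6 j=4: 14>9, j++
i=6 j=5: 14<18, i++
i=7 j=5: 17<18, i++
i=8 j=5: 18==18 emit, i++,j++
i=9 j=6: 19<25, i++
i=10 j=6: 21<25, i++
i=11 j=6: 23<25, i++

i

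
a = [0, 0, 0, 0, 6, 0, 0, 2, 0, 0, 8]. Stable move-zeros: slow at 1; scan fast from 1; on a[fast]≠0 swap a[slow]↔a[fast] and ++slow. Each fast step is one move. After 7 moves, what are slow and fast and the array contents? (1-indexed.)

slow=2, fast=8, a=[6, 0, 0, 0, 0, 0, 0, 2, 0, 0, 8]

slow=1 fast=1: a[fast]=0, fast++
slow=1 fast=2: a[fast]=0, fast++
slow=1 fast=3: a[fast]=0, fast++
slow=1 fast=4: a[fast]=0, fast++
slow=1 fast=5: a[fast]=6≠0 swap→a[1]=6, slow++,fast++
slow=2 fast=6: a[fast]=0, fast++
slow=2 fast=7: a[fast]=0, fast++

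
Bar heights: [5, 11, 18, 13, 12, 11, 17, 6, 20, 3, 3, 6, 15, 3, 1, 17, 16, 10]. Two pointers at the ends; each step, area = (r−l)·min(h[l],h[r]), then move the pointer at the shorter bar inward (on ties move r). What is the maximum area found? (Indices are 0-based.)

[0,17] min(5,10)*17=85 best=85 * → l++
[1,17] min(11,10)*16=160 best=160 * → r--
[1,16] min(11,16)*15=165 best=165 * → l++
[2,16] min(18,16)*14=224 best=224 * → r--
[2,15] min(18,17)*13=221 best=224 → r--
[2,14] min(18,1)*12=12 best=224 → r--
[2,13] min(18,3)*11=33 best=224 → r--
[2,12] min(18,15)*10=150 best=224 → r--
[2,11] min(18,6)*9=54 best=224 → r--
[2,10] min(18,3)*8=24 best=224 → r--
[2,9] min(18,3)*7=21 best=224 → r--
[2,8] min(18,20)*6=108 best=224 → l++
[3,8] min(13,20)*5=65 best=224 → l++
[4,8] min(12,20)*4=48 best=224 → l++
[5,8] min(11,20)*3=33 best=224 → l++
[6,8] min(17,20)*2=34 best=224 → l++
[7,8] min(6,20)*1=6 best=224 → l++

max area = 224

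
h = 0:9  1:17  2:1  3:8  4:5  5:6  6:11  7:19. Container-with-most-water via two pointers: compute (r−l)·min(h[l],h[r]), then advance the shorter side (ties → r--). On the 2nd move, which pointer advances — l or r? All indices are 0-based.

l=0 r=7: min(9,19)*7=63 best=63 *, l++
l=1 r=7: min(17,19)*6=102 best=102 *, l++

l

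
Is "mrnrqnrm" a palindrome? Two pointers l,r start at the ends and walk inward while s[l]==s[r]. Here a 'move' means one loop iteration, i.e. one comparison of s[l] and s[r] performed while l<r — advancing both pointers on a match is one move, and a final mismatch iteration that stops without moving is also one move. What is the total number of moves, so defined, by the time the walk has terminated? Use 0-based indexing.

l=0 r=7: 'm'=='m', l++,r--
l=1 r=6: 'r'=='r', l++,r--
l=2 r=5: 'n'=='n', l++,r--
l=3 r=4: 'r'!='q', stop

4 moves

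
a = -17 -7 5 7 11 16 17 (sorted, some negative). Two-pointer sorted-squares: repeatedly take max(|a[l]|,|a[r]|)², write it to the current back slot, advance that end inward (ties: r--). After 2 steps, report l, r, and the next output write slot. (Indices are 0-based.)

l=1, r=5, next write slot=4

[0,6] |-17|<=|17| out[6]=289 → r--
[0,5] |-17|>|16| out[5]=289 → l++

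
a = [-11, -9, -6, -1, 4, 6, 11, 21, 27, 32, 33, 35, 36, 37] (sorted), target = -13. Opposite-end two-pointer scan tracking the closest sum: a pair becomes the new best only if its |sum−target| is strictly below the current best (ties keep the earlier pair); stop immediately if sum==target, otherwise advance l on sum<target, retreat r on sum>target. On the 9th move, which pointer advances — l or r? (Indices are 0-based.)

[0,13] -11+37=26 d=39 * → r--
[0,12] -11+36=25 d=38 * → r--
[0,11] -11+35=24 d=37 * → r--
[0,10] -11+33=22 d=35 * → r--
[0,9] -11+32=21 d=34 * → r--
[0,8] -11+27=16 d=29 * → r--
[0,7] -11+21=10 d=23 * → r--
[0,6] -11+11=0 d=13 * → r--
[0,5] -11+6=-5 d=8 * → r--

r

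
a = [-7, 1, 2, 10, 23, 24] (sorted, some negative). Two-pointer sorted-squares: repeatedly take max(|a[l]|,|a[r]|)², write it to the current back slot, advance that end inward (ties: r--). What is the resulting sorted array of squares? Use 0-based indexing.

l=0 r=5: |-7|<=|24| out[5]=576, r--
l=0 r=4: |-7|<=|23| out[4]=529, r--
l=0 r=3: |-7|<=|10| out[3]=100, r--
l=0 r=2: |-7|>|2| out[2]=49, l++
l=1 r=2: |1|<=|2| out[1]=4, r--
l=1 r=1: |1|<=|1| out[0]=1, r--

[1, 4, 49, 100, 529, 576]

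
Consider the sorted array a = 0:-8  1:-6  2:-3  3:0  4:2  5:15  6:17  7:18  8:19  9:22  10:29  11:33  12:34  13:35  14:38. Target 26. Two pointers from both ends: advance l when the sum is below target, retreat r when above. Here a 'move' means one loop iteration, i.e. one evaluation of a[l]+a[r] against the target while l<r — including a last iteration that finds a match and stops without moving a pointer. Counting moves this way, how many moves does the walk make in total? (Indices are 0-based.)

l=0 r=14: -8+38=30 >26, r--
l=0 r=13: -8+35=27 >26, r--
l=0 r=12: -8+34=26, found

3 moves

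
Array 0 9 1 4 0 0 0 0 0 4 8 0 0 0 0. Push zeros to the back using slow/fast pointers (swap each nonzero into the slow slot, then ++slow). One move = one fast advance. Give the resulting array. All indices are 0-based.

slow=0 fast=0: a[fast]=0, fast++
slow=0 fast=1: a[fast]=9≠0 swap→a[0]=9, slow++,fast++
slow=1 fast=2: a[fast]=1≠0 swap→a[1]=1, slow++,fast++
slow=2 fast=3: a[fast]=4≠0 swap→a[2]=4, slow++,fast++
slow=3 fast=4: a[fast]=0, fast++
slow=3 fast=5: a[fast]=0, fast++
slow=3 fast=6: a[fast]=0, fast++
slow=3 fast=7: a[fast]=0, fast++
slow=3 fast=8: a[fast]=0, fast++
slow=3 fast=9: a[fast]=4≠0 swap→a[3]=4, slow++,fast++
slow=4 fast=10: a[fast]=8≠0 swap→a[4]=8, slow++,fast++
slow=5 fast=11: a[fast]=0, fast++
slow=5 fast=12: a[fast]=0, fast++
slow=5 fast=13: a[fast]=0, fast++
slow=5 fast=14: a[fast]=0, fast++

[9, 1, 4, 4, 8, 0, 0, 0, 0, 0, 0, 0, 0, 0, 0]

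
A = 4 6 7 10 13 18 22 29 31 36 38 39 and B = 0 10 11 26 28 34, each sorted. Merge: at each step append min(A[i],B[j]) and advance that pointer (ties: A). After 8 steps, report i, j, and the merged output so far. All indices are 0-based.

i=5, j=3, merged so far=[0, 4, 6, 7, 10, 10, 11, 13]

i=0 j=0: A[i]=4>B[j]=0 take 0, j++
i=0 j=1: A[i]=4<=B[j]=10 take 4, i++
i=1 j=1: A[i]=6<=B[j]=10 take 6, i++
i=2 j=1: A[i]=7<=B[j]=10 take 7, i++
i=3 j=1: A[i]=10<=B[j]=10 take 10, i++
i=4 j=1: A[i]=13>B[j]=10 take 10, j++
i=4 j=2: A[i]=13>B[j]=11 take 11, j++
i=4 j=3: A[i]=13<=B[j]=26 take 13, i++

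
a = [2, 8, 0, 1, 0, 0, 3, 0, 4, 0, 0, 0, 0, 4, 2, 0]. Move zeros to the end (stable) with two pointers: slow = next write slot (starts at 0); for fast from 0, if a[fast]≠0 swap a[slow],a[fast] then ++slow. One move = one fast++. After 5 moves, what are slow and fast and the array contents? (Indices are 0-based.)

slow=0 fast=0: a[fast]=2≠0 swap→a[0]=2, slow++,fast++
slow=1 fast=1: a[fast]=8≠0 swap→a[1]=8, slow++,fast++
slow=2 fast=2: a[fast]=0, fast++
slow=2 fast=3: a[fast]=1≠0 swap→a[2]=1, slow++,fast++
slow=3 fast=4: a[fast]=0, fast++

slow=3, fast=5, a=[2, 8, 1, 0, 0, 0, 3, 0, 4, 0, 0, 0, 0, 4, 2, 0]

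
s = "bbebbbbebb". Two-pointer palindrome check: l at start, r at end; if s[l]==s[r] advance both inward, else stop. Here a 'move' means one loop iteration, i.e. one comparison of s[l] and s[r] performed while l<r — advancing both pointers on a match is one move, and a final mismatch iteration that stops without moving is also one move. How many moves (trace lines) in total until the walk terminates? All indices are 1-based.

5 moves

l=1 r=10: 'b'=='b', l++,r--
l=2 r=9: 'b'=='b', l++,r--
l=3 r=8: 'e'=='e', l++,r--
l=4 r=7: 'b'=='b', l++,r--
l=5 r=6: 'b'=='b', l++,r--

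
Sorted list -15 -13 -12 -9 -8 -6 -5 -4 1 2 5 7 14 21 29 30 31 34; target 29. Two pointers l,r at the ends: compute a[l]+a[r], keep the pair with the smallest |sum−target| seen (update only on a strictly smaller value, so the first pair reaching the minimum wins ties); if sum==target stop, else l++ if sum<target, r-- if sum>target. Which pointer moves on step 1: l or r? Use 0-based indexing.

l

l=0 r=17: -15+34=19 d=10 *, l++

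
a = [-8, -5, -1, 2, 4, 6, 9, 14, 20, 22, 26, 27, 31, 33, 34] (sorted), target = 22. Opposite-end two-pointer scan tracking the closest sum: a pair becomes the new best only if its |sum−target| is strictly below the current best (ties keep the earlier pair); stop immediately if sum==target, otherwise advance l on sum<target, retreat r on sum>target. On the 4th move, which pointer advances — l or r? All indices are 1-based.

l

l=1 r=15: -8+34=26 d=4 *, r--
l=1 r=14: -8+33=25 d=3 *, r--
l=1 r=13: -8+31=23 d=1 *, r--
l=1 r=12: -8+27=19 d=3, l++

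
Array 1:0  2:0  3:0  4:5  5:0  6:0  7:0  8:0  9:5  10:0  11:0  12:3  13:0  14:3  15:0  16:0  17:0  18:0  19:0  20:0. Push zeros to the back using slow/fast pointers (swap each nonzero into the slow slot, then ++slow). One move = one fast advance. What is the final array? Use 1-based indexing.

(s=1,f=1) a[fast]=0 → fast++
(s=1,f=2) a[fast]=0 → fast++
(s=1,f=3) a[fast]=0 → fast++
(s=1,f=4) a[fast]=5≠0 swap→a[1]=5 → slow++,fast++
(s=2,f=5) a[fast]=0 → fast++
(s=2,f=6) a[fast]=0 → fast++
(s=2,f=7) a[fast]=0 → fast++
(s=2,f=8) a[fast]=0 → fast++
(s=2,f=9) a[fast]=5≠0 swap→a[2]=5 → slow++,fast++
(s=3,f=10) a[fast]=0 → fast++
(s=3,f=11) a[fast]=0 → fast++
(s=3,f=12) a[fast]=3≠0 swap→a[3]=3 → slow++,fast++
(s=4,f=13) a[fast]=0 → fast++
(s=4,f=14) a[fast]=3≠0 swap→a[4]=3 → slow++,fast++
(s=5,f=15) a[fast]=0 → fast++
(s=5,f=16) a[fast]=0 → fast++
(s=5,f=17) a[fast]=0 → fast++
(s=5,f=18) a[fast]=0 → fast++
(s=5,f=19) a[fast]=0 → fast++
(s=5,f=20) a[fast]=0 → fast++

[5, 5, 3, 3, 0, 0, 0, 0, 0, 0, 0, 0, 0, 0, 0, 0, 0, 0, 0, 0]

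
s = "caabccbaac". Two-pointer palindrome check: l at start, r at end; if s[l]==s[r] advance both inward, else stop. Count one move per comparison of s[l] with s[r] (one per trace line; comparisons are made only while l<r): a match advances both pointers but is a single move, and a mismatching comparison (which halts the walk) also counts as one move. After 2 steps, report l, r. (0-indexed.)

l=2, r=7

l=0 r=9: 'c'=='c', l++,r--
l=1 r=8: 'a'=='a', l++,r--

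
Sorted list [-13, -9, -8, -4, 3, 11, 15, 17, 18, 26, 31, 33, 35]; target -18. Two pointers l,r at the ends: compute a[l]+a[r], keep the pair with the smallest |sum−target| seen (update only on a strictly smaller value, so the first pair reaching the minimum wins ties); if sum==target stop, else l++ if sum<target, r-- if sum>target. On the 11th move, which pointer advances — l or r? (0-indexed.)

l=0 r=12: -13+35=22 d=40 *, r--
l=0 r=11: -13+33=20 d=38 *, r--
l=0 r=10: -13+31=18 d=36 *, r--
l=0 r=9: -13+26=13 d=31 *, r--
l=0 r=8: -13+18=5 d=23 *, r--
l=0 r=7: -13+17=4 d=22 *, r--
l=0 r=6: -13+15=2 d=20 *, r--
l=0 r=5: -13+11=-2 d=16 *, r--
l=0 r=4: -13+3=-10 d=8 *, r--
l=0 r=3: -13+-4=-17 d=1 *, r--
l=0 r=2: -13+-8=-21 d=3, l++

l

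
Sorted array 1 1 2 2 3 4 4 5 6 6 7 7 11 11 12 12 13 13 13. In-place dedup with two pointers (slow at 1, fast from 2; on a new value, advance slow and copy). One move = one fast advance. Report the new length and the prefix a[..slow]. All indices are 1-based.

length 10; prefix = [1, 2, 3, 4, 5, 6, 7, 11, 12, 13]

slow=1 fast=2: a[fast]=1=a[slow] dup, fast++
slow=1 fast=3: a[fast]=2≠a[slow]=1 write a[2]=2, slow++,fast++
slow=2 fast=4: a[fast]=2=a[slow] dup, fast++
slow=2 fast=5: a[fast]=3≠a[slow]=2 write a[3]=3, slow++,fast++
slow=3 fast=6: a[fast]=4≠a[slow]=3 write a[4]=4, slow++,fast++
slow=4 fast=7: a[fast]=4=a[slow] dup, fast++
slow=4 fast=8: a[fast]=5≠a[slow]=4 write a[5]=5, slow++,fast++
slow=5 fast=9: a[fast]=6≠a[slow]=5 write a[6]=6, slow++,fast++
slow=6 fast=10: a[fast]=6=a[slow] dup, fast++
slow=6 fast=11: a[fast]=7≠a[slow]=6 write a[7]=7, slow++,fast++
slow=7 fast=12: a[fast]=7=a[slow] dup, fast++
slow=7 fast=13: a[fast]=11≠a[slow]=7 write a[8]=11, slow++,fast++
slow=8 fast=14: a[fast]=11=a[slow] dup, fast++
slow=8 fast=15: a[fast]=12≠a[slow]=11 write a[9]=12, slow++,fast++
slow=9 fast=16: a[fast]=12=a[slow] dup, fast++
slow=9 fast=17: a[fast]=13≠a[slow]=12 write a[10]=13, slow++,fast++
slow=10 fast=18: a[fast]=13=a[slow] dup, fast++
slow=10 fast=19: a[fast]=13=a[slow] dup, fast++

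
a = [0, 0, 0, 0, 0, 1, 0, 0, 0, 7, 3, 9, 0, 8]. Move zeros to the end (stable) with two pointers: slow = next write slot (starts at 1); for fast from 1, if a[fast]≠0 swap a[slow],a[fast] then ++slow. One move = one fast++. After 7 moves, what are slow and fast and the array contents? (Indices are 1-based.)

slow=2, fast=8, a=[1, 0, 0, 0, 0, 0, 0, 0, 0, 7, 3, 9, 0, 8]

slow=1 fast=1: a[fast]=0, fast++
slow=1 fast=2: a[fast]=0, fast++
slow=1 fast=3: a[fast]=0, fast++
slow=1 fast=4: a[fast]=0, fast++
slow=1 fast=5: a[fast]=0, fast++
slow=1 fast=6: a[fast]=1≠0 swap→a[1]=1, slow++,fast++
slow=2 fast=7: a[fast]=0, fast++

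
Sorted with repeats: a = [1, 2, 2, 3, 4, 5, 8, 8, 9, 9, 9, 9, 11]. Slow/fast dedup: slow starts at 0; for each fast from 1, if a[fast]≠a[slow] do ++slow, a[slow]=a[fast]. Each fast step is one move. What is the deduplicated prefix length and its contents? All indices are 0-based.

slow=0 fast=1: a[fast]=2≠a[slow]=1 write a[1]=2, slow++,fast++
slow=1 fast=2: a[fast]=2=a[slow] dup, fast++
slow=1 fast=3: a[fast]=3≠a[slow]=2 write a[2]=3, slow++,fast++
slow=2 fast=4: a[fast]=4≠a[slow]=3 write a[3]=4, slow++,fast++
slow=3 fast=5: a[fast]=5≠a[slow]=4 write a[4]=5, slow++,fast++
slow=4 fast=6: a[fast]=8≠a[slow]=5 write a[5]=8, slow++,fast++
slow=5 fast=7: a[fast]=8=a[slow] dup, fast++
slow=5 fast=8: a[fast]=9≠a[slow]=8 write a[6]=9, slow++,fast++
slow=6 fast=9: a[fast]=9=a[slow] dup, fast++
slow=6 fast=10: a[fast]=9=a[slow] dup, fast++
slow=6 fast=11: a[fast]=9=a[slow] dup, fast++
slow=6 fast=12: a[fast]=11≠a[slow]=9 write a[7]=11, slow++,fast++

length 8; prefix = [1, 2, 3, 4, 5, 8, 9, 11]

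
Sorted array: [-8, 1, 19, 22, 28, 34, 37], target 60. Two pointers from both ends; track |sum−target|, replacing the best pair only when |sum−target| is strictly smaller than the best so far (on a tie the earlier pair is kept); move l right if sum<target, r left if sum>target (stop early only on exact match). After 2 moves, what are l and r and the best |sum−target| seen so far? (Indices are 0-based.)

l=2, r=6, best |Δ|=22

[0,6] -8+37=29 d=31 * → l++
[1,6] 1+37=38 d=22 * → l++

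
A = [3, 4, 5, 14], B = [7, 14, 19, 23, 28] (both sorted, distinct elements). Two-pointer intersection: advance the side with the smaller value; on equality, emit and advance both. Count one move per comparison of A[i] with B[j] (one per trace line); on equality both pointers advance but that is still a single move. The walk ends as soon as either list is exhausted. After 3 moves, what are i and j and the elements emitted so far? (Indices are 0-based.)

[i=0,j=0] 3<7 → i++
[i=1,j=0] 4<7 → i++
[i=2,j=0] 5<7 → i++

i=3, j=0, emitted=[]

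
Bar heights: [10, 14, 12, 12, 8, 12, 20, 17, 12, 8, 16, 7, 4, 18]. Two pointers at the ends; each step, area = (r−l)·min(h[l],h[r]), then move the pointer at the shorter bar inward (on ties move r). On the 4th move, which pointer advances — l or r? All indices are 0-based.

l=0 r=13: min(10,18)*13=130 best=130 *, l++
l=1 r=13: min(14,18)*12=168 best=168 *, l++
l=2 r=13: min(12,18)*11=132 best=168, l++
l=3 r=13: min(12,18)*10=120 best=168, l++

l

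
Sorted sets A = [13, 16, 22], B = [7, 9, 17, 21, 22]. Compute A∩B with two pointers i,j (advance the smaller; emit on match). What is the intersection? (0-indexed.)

intersection = [22]

[i=0,j=0] 13>7 → j++
[i=0,j=1] 13>9 → j++
[i=0,j=2] 13<17 → i++
[i=1,j=2] 16<17 → i++
[i=2,j=2] 22>17 → j++
[i=2,j=3] 22>21 → j++
[i=2,j=4] 22==22 emit → i++,j++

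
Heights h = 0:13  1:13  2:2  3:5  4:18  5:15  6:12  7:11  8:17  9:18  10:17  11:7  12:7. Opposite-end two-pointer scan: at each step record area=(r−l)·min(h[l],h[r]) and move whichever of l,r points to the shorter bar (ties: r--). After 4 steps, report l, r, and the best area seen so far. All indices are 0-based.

l=0 r=12: min(13,7)*12=84 best=84 *, r--
l=0 r=11: min(13,7)*11=77 best=84, r--
l=0 r=10: min(13,17)*10=130 best=130 *, l++
l=1 r=10: min(13,17)*9=117 best=130, l++

l=2, r=10, best area=130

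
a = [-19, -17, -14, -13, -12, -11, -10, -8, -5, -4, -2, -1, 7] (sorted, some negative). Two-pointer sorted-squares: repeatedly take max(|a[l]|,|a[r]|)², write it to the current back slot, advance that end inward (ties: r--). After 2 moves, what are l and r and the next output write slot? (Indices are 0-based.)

l=0 r=12: |-19|>|7| out[12]=361, l++
l=1 r=12: |-17|>|7| out[11]=289, l++

l=2, r=12, next write slot=10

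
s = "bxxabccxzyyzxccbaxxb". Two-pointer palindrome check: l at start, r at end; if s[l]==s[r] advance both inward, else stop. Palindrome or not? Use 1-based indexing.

[1,20] 'b'=='b' → l++,r--
[2,19] 'x'=='x' → l++,r--
[3,18] 'x'=='x' → l++,r--
[4,17] 'a'=='a' → l++,r--
[5,16] 'b'=='b' → l++,r--
[6,15] 'c'=='c' → l++,r--
[7,14] 'c'=='c' → l++,r--
[8,13] 'x'=='x' → l++,r--
[9,12] 'z'=='z' → l++,r--
[10,11] 'y'=='y' → l++,r--

palindrome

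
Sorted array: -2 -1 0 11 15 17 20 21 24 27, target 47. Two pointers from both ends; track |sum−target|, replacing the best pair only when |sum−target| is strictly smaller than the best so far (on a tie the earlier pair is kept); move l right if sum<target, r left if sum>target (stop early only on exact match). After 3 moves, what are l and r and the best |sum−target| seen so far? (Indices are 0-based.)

l=3, r=9, best |Δ|=20

l=0 r=9: -2+27=25 d=22 *, l++
l=1 r=9: -1+27=26 d=21 *, l++
l=2 r=9: 0+27=27 d=20 *, l++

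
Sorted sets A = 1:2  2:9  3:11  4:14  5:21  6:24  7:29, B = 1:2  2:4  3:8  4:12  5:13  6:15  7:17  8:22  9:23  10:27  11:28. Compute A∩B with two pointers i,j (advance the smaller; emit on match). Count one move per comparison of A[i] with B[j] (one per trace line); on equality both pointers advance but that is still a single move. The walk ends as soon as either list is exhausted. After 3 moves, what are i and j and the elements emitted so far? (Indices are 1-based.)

i=2, j=4, emitted=[2]

[i=1,j=1] 2==2 emit → i++,j++
[i=2,j=2] 9>4 → j++
[i=2,j=3] 9>8 → j++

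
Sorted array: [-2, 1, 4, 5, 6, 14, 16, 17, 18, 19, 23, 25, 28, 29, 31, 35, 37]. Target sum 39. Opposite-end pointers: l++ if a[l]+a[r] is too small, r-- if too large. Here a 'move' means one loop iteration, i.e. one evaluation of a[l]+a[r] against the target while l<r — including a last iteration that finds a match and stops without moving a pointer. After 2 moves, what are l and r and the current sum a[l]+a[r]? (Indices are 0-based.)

[0,16] -2+37=35 <39 → l++
[1,16] 1+37=38 <39 → l++

l=2, r=16, sum=41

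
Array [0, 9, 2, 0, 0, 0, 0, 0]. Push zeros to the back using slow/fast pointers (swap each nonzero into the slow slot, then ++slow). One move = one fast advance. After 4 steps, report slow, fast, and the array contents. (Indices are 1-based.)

slow=1 fast=1: a[fast]=0, fast++
slow=1 fast=2: a[fast]=9≠0 swap→a[1]=9, slow++,fast++
slow=2 fast=3: a[fast]=2≠0 swap→a[2]=2, slow++,fast++
slow=3 fast=4: a[fast]=0, fast++

slow=3, fast=5, a=[9, 2, 0, 0, 0, 0, 0, 0]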